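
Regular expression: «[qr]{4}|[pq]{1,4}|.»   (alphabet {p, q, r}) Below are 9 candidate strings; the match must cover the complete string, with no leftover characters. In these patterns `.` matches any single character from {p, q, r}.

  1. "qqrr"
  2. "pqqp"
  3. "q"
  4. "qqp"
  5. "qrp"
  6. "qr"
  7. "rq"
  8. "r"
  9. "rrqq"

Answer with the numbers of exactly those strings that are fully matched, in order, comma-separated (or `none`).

1, 2, 3, 4, 8, 9

1. "qqrr" → match
2. "pqqp" → match
3. "q" → match
4. "qqp" → match
5. "qrp" → no match
6. "qr" → no match
7. "rq" → no match
8. "r" → match
9. "rrqq" → match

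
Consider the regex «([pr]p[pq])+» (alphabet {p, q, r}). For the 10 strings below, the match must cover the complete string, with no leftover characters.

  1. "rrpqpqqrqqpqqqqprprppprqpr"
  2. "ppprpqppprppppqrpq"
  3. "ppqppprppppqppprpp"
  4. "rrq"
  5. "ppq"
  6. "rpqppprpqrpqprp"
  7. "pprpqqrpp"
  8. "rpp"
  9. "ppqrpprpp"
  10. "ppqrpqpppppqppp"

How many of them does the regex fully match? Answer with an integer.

6

1 → no match
2 → match
3 → match
4 → no match
5 → match
6 → no match
7 → no match
8 → match
9 → match
10 → match
Total matched: 6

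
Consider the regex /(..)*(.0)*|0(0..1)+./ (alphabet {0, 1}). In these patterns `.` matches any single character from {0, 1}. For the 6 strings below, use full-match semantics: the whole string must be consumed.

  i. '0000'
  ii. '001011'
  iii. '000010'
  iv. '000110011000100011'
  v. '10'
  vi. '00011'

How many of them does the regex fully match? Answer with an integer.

5

i. '0000' → match
ii. '001011' → match
iii. '000010' → match
iv → match
v. '10' → match
vi. '00011' → no match
Total matched: 5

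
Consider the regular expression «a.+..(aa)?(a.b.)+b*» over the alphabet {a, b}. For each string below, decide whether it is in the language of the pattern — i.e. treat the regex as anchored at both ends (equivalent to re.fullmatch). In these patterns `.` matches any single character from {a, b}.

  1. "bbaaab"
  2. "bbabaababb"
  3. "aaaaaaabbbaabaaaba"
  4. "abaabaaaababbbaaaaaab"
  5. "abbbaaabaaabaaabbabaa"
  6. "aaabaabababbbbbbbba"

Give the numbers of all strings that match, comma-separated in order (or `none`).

1 → no match — must start with "a"
2 → no match — must start with "a"
3 → match
4 → no match
5 → no match
6 → no match

3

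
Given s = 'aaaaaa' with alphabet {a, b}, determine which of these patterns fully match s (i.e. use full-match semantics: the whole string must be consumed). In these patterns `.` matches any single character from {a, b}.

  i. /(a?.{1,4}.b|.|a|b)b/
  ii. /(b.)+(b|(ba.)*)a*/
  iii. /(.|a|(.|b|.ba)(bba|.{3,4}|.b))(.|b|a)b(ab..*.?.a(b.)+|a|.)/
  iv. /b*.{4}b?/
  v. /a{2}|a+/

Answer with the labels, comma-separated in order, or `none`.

v

i → no match — must end with 'b'
ii → no match — must start with 'b'
iii → no match
iv → no match
v → match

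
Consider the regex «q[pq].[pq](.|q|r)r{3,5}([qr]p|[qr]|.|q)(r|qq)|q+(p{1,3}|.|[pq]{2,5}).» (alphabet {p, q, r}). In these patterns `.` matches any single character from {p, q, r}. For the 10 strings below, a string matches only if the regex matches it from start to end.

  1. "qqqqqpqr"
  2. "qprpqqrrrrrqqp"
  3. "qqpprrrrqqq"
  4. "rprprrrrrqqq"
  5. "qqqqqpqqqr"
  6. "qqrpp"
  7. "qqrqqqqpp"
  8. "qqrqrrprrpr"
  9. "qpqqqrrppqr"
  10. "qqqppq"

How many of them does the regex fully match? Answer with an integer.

1 → match
2 → no match
3 → match
4 → no match — must start with "q"
5 → match
6 → no match
7 → no match
8 → no match
9 → no match
10 → match
Total matched: 4

4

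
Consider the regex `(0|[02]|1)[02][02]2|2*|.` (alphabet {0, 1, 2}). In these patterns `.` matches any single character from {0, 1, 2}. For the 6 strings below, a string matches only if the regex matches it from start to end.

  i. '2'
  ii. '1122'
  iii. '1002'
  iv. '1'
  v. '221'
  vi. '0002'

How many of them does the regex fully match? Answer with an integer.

4

i. '2' → match
ii. '1122' → no match
iii. '1002' → match
iv. '1' → match
v. '221' → no match
vi. '0002' → match
Total matched: 4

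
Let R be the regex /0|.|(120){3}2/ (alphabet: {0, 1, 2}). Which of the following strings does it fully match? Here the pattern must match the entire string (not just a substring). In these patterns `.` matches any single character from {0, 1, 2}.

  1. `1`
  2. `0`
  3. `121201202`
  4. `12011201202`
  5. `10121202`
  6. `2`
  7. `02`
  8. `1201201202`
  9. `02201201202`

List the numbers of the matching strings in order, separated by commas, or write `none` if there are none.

1 → match
2 → match
3 → no match
4 → no match
5 → no match
6 → match
7 → no match
8 → match
9 → no match

1, 2, 6, 8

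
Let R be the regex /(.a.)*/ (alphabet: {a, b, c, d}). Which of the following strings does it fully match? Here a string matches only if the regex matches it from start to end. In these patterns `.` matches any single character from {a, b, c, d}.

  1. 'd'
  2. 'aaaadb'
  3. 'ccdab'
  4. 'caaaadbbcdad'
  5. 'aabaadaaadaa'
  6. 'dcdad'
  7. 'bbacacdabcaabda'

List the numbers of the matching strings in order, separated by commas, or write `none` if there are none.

1 → no match
2 → no match
3 → no match
4 → no match
5 → match
6 → no match
7 → no match

5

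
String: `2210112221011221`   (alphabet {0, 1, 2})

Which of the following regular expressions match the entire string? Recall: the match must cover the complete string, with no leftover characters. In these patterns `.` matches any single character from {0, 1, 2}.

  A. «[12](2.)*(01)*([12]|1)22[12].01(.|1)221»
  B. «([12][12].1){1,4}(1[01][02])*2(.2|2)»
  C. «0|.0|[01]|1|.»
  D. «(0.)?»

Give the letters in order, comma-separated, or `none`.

A → match
B → no match — must end with `2`
C → no match
D → no match

A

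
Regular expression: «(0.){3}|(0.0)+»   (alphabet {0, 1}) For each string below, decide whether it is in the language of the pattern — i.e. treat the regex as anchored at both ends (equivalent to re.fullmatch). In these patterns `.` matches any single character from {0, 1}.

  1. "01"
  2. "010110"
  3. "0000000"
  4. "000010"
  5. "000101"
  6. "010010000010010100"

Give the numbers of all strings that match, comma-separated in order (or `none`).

1 → no match
2 → no match
3 → no match
4 → match
5 → match
6 → no match

4, 5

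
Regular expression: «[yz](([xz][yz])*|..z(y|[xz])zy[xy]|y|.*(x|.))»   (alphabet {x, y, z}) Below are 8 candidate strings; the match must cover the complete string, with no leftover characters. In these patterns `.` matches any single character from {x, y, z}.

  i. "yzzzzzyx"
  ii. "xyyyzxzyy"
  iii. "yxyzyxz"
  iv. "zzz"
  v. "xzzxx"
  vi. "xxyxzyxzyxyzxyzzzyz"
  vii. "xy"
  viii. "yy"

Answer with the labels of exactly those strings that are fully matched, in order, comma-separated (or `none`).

i, iii, iv, viii

i. "yzzzzzyx" → match
ii. "xyyyzxzyy" → no match
iii. "yxyzyxz" → match
iv. "zzz" → match
v. "xzzxx" → no match
vi → no match
vii. "xy" → no match
viii. "yy" → match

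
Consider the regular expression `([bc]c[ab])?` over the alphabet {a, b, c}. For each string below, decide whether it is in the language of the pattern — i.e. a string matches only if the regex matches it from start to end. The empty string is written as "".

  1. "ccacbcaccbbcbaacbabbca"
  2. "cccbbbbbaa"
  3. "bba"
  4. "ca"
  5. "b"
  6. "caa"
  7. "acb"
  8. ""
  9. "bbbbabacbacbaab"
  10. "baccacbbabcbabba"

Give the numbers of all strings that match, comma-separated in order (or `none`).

8

1 → no match
2 → no match
3 → no match
4 → no match
5 → no match
6 → no match
7 → no match
8 → match
9 → no match
10 → no match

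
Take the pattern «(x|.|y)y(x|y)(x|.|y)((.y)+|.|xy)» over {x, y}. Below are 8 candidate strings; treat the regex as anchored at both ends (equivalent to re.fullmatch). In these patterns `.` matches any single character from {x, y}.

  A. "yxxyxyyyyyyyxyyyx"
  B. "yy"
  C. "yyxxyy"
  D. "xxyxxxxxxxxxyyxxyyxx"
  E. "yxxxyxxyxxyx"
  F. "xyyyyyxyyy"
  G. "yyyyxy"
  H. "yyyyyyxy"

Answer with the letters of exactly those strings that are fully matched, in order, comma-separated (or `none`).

A → no match
B. "yy" → no match
C. "yyxxyy" → match
D → no match
E. "yxxxyxxyxxyx" → no match
F. "xyyyyyxyyy" → match
G. "yyyyxy" → match
H. "yyyyyyxy" → match

C, F, G, H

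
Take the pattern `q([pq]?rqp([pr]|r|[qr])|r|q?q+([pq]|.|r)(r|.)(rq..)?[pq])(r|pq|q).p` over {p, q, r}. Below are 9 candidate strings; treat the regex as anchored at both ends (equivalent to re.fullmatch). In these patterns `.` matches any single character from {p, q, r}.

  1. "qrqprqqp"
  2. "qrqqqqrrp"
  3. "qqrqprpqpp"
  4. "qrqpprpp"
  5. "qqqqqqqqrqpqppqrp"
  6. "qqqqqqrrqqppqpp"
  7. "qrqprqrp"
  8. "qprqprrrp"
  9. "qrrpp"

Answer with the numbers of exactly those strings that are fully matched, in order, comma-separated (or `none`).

1 → match
2 → no match
3 → match
4 → match
5 → match
6 → match
7 → match
8 → match
9 → match

1, 3, 4, 5, 6, 7, 8, 9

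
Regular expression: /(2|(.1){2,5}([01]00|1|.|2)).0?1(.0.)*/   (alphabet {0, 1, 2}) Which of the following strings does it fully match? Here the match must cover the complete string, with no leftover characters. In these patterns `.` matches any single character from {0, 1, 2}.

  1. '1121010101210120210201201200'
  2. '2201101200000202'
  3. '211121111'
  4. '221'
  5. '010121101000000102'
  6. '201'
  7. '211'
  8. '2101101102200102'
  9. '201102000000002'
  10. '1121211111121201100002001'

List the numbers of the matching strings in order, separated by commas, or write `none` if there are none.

2, 3, 4, 5, 6, 7, 8, 9, 10

1 → no match
2 → match
3 → match
4 → match
5 → match
6 → match
7 → match
8 → match
9 → match
10 → match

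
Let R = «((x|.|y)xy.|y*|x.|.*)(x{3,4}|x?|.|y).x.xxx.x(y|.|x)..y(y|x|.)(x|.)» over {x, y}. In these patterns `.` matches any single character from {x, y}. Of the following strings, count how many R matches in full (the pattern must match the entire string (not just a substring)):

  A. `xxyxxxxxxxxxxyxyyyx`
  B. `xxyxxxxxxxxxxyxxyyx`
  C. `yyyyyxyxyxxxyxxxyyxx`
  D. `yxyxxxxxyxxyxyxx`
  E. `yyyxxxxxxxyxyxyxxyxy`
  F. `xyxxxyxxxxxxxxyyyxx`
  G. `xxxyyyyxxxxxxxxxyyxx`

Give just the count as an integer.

6

A → match
B → match
C → match
D → match
E → no match
F → match
G → match
Total matched: 6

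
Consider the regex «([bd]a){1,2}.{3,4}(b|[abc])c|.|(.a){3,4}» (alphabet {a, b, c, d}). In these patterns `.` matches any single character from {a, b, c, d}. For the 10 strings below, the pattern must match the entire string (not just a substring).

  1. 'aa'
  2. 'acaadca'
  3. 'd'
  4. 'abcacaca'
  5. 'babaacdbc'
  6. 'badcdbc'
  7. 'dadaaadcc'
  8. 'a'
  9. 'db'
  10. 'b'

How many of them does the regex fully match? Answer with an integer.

1 → no match
2 → no match
3 → match
4 → no match
5 → match
6 → match
7 → match
8 → match
9 → no match
10 → match
Total matched: 6

6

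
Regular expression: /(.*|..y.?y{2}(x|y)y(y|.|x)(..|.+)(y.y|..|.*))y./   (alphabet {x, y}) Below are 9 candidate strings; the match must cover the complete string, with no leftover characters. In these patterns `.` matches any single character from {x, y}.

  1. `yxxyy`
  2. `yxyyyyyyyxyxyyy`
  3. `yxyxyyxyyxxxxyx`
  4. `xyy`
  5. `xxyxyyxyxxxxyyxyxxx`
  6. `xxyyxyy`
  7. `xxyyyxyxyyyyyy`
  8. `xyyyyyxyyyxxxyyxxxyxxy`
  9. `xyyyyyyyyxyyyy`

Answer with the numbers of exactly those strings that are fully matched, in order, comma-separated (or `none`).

1. `yxxyy` → match
2 → match
3 → match
4. `xyy` → match
5 → no match
6. `xxyyxyy` → match
7 → match
8 → no match
9 → match

1, 2, 3, 4, 6, 7, 9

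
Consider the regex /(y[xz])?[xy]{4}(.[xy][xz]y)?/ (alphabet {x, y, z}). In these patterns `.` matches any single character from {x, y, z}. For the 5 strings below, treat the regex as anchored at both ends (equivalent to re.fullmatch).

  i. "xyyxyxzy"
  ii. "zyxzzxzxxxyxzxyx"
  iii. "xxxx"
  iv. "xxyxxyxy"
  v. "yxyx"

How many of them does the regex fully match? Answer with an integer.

4

i → match
ii → no match
iii → match
iv → match
v → match
Total matched: 4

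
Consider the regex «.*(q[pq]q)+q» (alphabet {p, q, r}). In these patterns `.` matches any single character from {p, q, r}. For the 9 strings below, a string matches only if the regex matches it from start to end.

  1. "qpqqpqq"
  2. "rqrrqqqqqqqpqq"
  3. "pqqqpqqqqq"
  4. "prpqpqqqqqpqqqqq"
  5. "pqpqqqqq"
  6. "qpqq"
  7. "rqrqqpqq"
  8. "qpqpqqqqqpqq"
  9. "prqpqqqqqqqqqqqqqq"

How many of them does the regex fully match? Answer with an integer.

9

1 → match
2 → match
3 → match
4 → match
5 → match
6 → match
7 → match
8 → match
9 → match
Total matched: 9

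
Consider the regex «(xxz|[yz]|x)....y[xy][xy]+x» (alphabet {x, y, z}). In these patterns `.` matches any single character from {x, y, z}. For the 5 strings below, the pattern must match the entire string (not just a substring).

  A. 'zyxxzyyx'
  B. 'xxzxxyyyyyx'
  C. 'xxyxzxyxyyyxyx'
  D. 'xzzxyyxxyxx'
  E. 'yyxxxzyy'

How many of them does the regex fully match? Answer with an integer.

2

A → no match
B → match
C → no match
D → match
E → no match — must end with 'x'
Total matched: 2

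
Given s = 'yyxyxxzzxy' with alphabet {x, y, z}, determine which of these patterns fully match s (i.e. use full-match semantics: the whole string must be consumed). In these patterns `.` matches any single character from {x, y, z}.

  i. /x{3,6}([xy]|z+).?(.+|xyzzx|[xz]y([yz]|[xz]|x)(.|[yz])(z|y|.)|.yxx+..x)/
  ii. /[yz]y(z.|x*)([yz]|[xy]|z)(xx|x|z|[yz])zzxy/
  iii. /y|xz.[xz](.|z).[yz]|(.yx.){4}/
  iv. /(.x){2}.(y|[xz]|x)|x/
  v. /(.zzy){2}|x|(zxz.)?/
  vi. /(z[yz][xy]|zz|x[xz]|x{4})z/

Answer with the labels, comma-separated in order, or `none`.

i → no match — must start with 'x'
ii → match
iii → no match
iv → no match
v → no match
vi → no match — must end with 'z'

ii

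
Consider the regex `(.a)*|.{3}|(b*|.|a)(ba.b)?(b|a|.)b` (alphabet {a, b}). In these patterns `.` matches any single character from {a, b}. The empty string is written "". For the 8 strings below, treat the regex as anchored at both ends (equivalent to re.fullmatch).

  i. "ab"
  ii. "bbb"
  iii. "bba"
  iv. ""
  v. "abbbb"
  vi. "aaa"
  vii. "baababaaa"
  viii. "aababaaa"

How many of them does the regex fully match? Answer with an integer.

i → match
ii → match
iii → match
iv → match
v → no match
vi → match
vii → no match
viii → match
Total matched: 6

6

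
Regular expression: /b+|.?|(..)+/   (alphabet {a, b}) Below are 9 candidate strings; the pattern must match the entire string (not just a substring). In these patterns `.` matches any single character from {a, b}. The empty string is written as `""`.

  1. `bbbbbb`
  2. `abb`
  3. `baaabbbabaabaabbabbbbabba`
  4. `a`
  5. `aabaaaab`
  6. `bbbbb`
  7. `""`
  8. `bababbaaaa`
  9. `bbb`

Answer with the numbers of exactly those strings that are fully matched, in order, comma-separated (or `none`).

1. `bbbbbb` → match
2. `abb` → no match
3 → no match
4. `a` → match
5. `aabaaaab` → match
6. `bbbbb` → match
7. `""` → match
8. `bababbaaaa` → match
9. `bbb` → match

1, 4, 5, 6, 7, 8, 9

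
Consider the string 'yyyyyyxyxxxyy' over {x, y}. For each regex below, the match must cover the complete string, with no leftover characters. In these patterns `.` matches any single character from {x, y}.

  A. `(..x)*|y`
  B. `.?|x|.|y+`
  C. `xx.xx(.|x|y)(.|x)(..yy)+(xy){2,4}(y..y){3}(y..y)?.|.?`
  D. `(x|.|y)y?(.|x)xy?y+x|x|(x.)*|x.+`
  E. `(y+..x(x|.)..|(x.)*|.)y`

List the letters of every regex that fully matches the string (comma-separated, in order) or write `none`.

A → no match
B → no match
C → no match
D → no match
E → match

E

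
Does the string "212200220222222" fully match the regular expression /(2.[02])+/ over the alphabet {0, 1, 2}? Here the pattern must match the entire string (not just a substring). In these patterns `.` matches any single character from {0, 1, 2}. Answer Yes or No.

Yes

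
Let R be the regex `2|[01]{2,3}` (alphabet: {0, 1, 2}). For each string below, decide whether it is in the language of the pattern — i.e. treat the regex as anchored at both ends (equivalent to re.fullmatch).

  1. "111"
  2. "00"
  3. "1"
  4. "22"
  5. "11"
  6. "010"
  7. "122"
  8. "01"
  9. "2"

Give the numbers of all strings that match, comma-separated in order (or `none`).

1, 2, 5, 6, 8, 9

1 → match
2 → match
3 → no match
4 → no match
5 → match
6 → match
7 → no match
8 → match
9 → match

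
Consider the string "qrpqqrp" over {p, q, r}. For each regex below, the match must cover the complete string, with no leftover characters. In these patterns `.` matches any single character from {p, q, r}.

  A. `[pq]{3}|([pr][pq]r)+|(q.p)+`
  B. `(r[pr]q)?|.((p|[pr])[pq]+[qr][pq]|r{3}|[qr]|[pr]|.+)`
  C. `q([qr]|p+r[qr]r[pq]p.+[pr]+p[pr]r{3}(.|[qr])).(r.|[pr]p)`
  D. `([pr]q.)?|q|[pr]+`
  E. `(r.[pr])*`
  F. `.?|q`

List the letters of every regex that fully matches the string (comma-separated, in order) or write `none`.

B

A → no match
B → match
C → no match
D → no match
E → no match
F → no match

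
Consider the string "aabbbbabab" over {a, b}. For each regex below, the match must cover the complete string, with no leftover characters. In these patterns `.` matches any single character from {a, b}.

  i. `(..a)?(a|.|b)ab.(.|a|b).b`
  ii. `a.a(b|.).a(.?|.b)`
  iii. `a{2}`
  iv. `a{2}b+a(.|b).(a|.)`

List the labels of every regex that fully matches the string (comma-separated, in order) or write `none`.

i → no match
ii → no match
iii → no match — must end with "a"
iv → match

iv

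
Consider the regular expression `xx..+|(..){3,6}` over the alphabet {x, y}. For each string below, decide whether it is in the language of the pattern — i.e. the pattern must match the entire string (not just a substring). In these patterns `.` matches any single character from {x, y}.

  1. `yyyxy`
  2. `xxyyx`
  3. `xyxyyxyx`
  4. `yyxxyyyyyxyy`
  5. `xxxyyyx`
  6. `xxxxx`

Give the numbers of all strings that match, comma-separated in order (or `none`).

1. `yyyxy` → no match
2. `xxyyx` → match
3. `xyxyyxyx` → match
4. `yyxxyyyyyxyy` → match
5. `xxxyyyx` → match
6. `xxxxx` → match

2, 3, 4, 5, 6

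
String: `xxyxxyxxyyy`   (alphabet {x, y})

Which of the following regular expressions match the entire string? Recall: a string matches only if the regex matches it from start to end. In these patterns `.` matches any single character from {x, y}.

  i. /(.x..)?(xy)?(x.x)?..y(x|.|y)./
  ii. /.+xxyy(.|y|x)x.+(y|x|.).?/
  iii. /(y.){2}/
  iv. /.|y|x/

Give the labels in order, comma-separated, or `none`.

i

i → match
ii → no match
iii → no match — must start with `y`
iv → no match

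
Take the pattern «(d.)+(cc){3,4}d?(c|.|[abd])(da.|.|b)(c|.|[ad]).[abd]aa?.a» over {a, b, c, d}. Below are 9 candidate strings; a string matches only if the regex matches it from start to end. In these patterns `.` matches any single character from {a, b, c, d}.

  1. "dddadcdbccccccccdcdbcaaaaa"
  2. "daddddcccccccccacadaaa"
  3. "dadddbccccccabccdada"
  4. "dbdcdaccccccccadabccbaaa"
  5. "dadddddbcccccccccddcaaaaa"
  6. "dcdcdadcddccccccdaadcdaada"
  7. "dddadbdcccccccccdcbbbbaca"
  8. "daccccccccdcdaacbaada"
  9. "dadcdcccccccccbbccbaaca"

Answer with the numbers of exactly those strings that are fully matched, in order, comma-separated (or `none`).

1, 2, 3, 4, 5, 6, 7, 8, 9

1 → match
2 → match
3 → match
4 → match
5 → match
6 → match
7 → match
8 → match
9 → match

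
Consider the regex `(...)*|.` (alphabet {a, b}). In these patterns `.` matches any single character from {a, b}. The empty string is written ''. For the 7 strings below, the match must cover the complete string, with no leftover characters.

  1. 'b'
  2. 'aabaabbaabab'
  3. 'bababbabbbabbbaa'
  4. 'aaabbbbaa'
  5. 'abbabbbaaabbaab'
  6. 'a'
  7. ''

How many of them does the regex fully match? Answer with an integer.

1 → match
2 → match
3 → no match
4 → match
5 → match
6 → match
7 → match
Total matched: 6

6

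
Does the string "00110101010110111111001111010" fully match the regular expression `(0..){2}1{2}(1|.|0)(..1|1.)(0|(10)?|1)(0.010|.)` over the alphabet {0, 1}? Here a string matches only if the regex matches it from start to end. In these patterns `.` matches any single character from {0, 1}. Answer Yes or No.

No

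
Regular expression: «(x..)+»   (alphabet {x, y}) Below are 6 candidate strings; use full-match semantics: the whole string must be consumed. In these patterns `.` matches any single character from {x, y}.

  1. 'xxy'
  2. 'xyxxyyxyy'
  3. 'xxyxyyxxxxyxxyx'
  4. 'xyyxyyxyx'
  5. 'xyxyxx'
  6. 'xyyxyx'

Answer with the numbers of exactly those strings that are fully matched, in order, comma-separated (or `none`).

1, 2, 3, 4, 6

1 → match
2 → match
3 → match
4 → match
5 → no match
6 → match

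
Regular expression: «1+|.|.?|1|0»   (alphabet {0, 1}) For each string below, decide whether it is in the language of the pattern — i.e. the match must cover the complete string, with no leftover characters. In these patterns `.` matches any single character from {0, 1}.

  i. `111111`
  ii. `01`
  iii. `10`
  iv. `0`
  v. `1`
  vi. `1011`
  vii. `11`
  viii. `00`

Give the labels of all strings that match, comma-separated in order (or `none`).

i, iv, v, vii

i → match
ii → no match
iii → no match
iv → match
v → match
vi → no match
vii → match
viii → no match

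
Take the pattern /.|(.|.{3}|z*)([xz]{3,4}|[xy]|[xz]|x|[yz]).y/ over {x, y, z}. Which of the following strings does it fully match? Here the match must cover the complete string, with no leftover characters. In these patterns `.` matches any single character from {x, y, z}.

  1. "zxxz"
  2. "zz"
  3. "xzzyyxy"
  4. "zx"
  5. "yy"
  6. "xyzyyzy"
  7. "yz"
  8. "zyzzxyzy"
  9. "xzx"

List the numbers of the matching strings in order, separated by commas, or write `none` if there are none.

1 → no match
2 → no match
3 → no match
4 → no match
5 → no match
6 → no match
7 → no match
8 → no match
9 → no match

none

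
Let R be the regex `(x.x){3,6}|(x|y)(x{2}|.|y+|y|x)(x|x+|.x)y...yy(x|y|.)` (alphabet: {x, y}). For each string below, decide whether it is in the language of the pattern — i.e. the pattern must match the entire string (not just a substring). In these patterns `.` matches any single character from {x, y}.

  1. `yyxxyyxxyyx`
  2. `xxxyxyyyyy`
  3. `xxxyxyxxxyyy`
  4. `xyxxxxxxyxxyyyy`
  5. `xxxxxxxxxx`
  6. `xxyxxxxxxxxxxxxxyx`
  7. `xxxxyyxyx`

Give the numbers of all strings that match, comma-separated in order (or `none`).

1, 2, 3, 4

1. `yyxxyyxxyyx` → match
2. `xxxyxyyyyy` → match
3. `xxxyxyxxxyyy` → match
4 → match
5. `xxxxxxxxxx` → no match
6 → no match
7. `xxxxyyxyx` → no match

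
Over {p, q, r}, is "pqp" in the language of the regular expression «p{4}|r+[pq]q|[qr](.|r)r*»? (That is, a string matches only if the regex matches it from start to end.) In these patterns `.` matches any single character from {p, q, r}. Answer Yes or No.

No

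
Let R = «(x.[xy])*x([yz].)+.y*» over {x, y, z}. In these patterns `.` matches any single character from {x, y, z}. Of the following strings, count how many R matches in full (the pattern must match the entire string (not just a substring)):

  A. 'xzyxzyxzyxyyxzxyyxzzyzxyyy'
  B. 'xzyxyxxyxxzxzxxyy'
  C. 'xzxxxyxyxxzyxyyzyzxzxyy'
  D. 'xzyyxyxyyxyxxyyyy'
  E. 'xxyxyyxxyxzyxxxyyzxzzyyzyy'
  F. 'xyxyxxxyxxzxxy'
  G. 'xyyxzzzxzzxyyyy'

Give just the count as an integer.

A → no match
B → match
C → match
D → no match
E → no match
F → no match
G → match
Total matched: 3

3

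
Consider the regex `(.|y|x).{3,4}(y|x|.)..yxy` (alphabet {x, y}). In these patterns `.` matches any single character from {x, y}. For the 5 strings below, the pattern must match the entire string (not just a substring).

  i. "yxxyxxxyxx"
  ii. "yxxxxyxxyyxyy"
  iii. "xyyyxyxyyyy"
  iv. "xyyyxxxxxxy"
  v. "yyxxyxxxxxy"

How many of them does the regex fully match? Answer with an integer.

0

i → no match — must end with "yxy"
ii → no match — must end with "yxy"
iii → no match — must end with "yxy"
iv → no match — must end with "yxy"
v → no match — must end with "yxy"
Total matched: 0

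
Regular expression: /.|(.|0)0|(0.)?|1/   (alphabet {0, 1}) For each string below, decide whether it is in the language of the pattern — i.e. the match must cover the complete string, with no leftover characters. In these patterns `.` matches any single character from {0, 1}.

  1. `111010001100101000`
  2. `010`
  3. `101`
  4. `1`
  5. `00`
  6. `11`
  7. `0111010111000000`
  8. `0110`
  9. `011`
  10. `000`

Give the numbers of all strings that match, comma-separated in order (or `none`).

4, 5

1 → no match
2 → no match
3 → no match
4 → match
5 → match
6 → no match
7 → no match
8 → no match
9 → no match
10 → no match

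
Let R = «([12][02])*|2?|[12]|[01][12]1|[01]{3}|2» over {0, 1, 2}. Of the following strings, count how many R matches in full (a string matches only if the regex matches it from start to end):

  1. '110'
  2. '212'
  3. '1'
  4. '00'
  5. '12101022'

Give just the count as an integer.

3

1 → match
2 → no match
3 → match
4 → no match
5 → match
Total matched: 3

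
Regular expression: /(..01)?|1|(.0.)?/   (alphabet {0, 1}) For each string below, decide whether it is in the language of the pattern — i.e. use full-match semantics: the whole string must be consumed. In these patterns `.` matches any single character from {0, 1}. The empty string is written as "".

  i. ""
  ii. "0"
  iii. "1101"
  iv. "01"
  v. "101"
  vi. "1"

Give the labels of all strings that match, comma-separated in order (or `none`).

i → match
ii → no match
iii → match
iv → no match
v → match
vi → match

i, iii, v, vi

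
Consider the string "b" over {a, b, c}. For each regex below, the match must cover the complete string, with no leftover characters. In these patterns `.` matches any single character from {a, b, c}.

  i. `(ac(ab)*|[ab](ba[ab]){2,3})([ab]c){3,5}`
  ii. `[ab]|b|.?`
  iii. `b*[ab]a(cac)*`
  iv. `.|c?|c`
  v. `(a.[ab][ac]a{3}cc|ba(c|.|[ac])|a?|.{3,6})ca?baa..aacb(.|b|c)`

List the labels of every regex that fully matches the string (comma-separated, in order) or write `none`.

i → no match — must end with "c"
ii → match
iii → no match
iv → match
v → no match

ii, iv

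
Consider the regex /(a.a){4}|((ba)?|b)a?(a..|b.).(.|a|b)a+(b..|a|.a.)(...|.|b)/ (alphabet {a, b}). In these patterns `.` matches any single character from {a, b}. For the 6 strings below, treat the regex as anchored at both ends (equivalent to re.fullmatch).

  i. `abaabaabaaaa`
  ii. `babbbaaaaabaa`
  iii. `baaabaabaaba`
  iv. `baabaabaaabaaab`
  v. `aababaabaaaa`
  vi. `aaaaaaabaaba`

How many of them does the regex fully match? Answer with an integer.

3

i → match
ii → match
iii → no match
iv → no match
v → no match
vi → match
Total matched: 3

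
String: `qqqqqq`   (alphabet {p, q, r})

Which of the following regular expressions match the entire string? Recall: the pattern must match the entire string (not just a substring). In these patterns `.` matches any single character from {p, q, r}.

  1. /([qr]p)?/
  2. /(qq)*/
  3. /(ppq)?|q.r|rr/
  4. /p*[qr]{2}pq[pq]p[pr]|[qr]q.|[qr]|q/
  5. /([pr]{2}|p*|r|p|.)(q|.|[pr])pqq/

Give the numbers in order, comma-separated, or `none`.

2

1 → no match
2 → match
3 → no match
4 → no match
5 → no match — must end with `pqq`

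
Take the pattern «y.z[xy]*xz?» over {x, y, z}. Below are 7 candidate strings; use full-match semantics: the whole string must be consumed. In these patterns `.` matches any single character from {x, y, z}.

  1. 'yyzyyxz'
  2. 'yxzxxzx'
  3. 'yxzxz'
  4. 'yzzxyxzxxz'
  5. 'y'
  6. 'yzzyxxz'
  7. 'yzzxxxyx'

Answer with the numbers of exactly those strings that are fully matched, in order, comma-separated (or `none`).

1. 'yyzyyxz' → match
2. 'yxzxxzx' → no match
3. 'yxzxz' → match
4. 'yzzxyxzxxz' → no match
5. 'y' → no match
6. 'yzzyxxz' → match
7. 'yzzxxxyx' → match

1, 3, 6, 7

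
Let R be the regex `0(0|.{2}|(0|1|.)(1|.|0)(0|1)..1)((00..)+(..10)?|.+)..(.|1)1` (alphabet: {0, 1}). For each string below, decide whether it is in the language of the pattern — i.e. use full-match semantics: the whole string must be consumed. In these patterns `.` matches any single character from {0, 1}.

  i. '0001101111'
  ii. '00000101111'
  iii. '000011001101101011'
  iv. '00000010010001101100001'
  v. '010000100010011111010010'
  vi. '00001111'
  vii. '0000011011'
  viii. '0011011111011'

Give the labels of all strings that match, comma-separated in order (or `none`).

i. '0001101111' → match
ii. '00000101111' → match
iii → match
iv → match
v → no match — must end with '1'
vi. '00001111' → match
vii. '0000011011' → match
viii → match

i, ii, iii, iv, vi, vii, viii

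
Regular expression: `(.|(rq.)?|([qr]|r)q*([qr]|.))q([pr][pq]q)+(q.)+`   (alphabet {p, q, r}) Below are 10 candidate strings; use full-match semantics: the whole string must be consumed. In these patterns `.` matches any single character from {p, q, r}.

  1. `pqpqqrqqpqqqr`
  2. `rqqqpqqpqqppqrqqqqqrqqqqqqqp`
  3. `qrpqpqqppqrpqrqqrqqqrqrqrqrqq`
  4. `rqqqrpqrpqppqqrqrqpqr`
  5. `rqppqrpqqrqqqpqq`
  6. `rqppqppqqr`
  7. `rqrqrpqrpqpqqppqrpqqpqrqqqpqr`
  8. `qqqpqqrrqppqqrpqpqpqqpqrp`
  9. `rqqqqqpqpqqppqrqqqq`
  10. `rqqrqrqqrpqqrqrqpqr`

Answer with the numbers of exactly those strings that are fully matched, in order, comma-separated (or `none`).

1 → match
2 → match
3 → match
4 → match
5 → match
6 → match
7 → match
8 → no match
9 → match
10 → match

1, 2, 3, 4, 5, 6, 7, 9, 10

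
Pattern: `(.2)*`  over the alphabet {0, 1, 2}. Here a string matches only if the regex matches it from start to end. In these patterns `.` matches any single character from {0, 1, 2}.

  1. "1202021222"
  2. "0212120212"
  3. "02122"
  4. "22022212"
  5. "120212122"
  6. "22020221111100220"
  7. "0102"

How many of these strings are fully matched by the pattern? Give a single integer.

1 → match
2 → match
3 → no match
4 → match
5 → no match
6 → no match
7 → no match
Total matched: 3

3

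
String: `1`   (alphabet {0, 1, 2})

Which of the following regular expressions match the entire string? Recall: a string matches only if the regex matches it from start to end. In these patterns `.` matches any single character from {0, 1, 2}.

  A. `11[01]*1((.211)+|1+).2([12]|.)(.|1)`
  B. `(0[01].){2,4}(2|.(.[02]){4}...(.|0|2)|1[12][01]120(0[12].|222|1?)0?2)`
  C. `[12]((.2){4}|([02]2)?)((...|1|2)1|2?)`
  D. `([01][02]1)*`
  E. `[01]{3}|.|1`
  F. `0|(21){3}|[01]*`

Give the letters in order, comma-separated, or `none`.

C, E, F

A → no match — must start with `11`
B → no match — must start with `0`
C → match
D → no match
E → match
F → match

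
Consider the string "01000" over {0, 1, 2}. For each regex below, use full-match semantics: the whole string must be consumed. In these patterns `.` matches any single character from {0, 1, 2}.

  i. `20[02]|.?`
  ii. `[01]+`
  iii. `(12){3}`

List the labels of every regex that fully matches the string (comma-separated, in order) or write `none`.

i → no match
ii → match
iii → no match — must start with "12"

ii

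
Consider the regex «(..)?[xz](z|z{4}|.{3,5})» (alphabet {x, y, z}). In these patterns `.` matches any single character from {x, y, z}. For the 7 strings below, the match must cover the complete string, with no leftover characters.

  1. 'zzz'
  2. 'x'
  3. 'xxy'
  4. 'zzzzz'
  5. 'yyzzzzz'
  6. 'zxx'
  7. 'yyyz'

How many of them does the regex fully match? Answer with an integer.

2

1 → no match
2 → no match
3 → no match
4 → match
5 → match
6 → no match
7 → no match
Total matched: 2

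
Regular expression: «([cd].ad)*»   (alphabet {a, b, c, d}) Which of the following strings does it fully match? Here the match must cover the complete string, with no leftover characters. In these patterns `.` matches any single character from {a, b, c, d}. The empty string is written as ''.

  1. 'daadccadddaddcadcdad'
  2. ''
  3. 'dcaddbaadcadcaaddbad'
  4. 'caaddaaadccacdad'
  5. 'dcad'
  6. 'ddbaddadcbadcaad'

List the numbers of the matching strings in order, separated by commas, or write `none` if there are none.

1, 2, 5

1 → match
2 → match
3 → no match
4 → no match
5 → match
6 → no match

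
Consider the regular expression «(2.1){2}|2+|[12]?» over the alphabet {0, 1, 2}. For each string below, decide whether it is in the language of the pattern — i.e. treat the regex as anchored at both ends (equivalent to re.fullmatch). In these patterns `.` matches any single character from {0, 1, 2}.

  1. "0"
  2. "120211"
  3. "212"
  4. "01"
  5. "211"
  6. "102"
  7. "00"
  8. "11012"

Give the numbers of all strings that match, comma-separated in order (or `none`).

1 → no match
2 → no match
3 → no match
4 → no match
5 → no match
6 → no match
7 → no match
8 → no match

none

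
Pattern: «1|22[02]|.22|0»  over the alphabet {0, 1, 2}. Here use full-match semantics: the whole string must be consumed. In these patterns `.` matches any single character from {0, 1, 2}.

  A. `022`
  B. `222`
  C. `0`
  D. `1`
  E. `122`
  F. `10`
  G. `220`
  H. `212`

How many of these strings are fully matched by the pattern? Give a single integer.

A → match
B → match
C → match
D → match
E → match
F → no match
G → match
H → no match
Total matched: 6

6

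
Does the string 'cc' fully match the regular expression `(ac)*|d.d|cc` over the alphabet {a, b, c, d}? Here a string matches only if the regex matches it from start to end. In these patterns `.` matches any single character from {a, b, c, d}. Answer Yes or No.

Yes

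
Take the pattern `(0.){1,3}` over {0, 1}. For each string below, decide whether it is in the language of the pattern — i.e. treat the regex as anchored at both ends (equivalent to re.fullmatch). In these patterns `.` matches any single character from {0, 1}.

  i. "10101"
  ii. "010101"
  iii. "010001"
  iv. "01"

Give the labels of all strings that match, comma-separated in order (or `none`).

i. "10101" → no match — must start with "0"
ii. "010101" → match
iii. "010001" → match
iv. "01" → match

ii, iii, iv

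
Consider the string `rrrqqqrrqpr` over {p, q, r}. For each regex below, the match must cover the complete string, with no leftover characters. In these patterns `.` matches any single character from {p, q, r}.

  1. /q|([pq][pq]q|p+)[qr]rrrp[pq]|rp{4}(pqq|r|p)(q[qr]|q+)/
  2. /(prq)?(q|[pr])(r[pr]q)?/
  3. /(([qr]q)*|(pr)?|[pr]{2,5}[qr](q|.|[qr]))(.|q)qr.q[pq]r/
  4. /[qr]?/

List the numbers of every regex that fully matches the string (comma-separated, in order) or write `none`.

1 → no match
2 → no match
3 → match
4 → no match

3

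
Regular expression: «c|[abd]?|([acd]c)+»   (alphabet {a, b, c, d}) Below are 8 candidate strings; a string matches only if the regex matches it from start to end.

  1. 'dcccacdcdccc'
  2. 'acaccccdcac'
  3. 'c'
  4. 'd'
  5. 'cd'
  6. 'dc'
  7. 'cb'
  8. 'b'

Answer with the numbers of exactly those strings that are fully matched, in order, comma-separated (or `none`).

1, 3, 4, 6, 8

1 → match
2 → no match
3 → match
4 → match
5 → no match
6 → match
7 → no match
8 → match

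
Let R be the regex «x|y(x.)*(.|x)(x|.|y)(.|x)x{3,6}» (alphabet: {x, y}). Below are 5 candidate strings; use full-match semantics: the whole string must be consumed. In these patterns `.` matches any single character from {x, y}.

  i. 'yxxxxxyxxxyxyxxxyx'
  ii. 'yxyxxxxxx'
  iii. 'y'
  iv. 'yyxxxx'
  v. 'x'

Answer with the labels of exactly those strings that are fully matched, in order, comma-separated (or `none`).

i → no match
ii → match
iii → no match — must end with 'x'
iv → no match
v → match

ii, v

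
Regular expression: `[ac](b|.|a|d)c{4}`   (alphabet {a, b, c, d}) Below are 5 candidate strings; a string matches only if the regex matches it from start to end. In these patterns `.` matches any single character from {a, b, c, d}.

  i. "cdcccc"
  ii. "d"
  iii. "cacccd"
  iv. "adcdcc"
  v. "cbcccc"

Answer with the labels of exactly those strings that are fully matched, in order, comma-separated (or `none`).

i → match
ii → no match — must end with "c"
iii → no match — must end with "c"
iv → no match
v → match

i, v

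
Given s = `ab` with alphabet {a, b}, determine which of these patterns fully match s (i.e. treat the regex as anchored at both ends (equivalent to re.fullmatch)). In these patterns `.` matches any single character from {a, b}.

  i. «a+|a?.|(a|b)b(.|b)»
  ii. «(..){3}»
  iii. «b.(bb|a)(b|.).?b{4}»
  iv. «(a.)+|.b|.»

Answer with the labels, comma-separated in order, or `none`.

i, iv

i → match
ii → no match
iii → no match — must start with `b`
iv → match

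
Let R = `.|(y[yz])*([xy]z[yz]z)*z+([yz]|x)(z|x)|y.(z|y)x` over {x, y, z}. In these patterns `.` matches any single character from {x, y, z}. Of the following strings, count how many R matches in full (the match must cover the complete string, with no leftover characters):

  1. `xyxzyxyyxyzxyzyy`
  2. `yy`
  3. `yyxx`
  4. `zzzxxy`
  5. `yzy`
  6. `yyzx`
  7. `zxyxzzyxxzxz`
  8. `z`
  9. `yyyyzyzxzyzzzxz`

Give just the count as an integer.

1 → no match
2. `yy` → no match
3. `yyxx` → no match
4. `zzzxxy` → no match
5. `yzy` → no match
6. `yyzx` → match
7. `zxyxzzyxxzxz` → no match
8. `z` → match
9 → no match
Total matched: 2

2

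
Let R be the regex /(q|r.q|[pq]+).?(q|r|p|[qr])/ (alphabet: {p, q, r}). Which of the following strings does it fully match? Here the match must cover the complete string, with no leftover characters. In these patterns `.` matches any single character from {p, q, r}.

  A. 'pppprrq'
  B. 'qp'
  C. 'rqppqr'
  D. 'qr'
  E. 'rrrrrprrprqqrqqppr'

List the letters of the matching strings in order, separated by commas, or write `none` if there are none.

B, D

A → no match
B → match
C → no match
D → match
E → no match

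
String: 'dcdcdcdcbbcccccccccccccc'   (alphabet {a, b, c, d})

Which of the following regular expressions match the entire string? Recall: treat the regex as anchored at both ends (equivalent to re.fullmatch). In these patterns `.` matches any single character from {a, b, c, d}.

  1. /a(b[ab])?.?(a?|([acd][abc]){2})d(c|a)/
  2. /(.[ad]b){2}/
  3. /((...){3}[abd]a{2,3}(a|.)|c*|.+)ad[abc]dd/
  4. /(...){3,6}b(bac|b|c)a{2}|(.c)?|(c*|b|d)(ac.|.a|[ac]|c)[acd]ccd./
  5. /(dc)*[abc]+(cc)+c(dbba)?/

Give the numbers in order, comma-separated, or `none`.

1 → no match — must start with 'a'
2 → no match — must end with 'b'
3 → no match — must end with 'dd'
4 → no match
5 → match

5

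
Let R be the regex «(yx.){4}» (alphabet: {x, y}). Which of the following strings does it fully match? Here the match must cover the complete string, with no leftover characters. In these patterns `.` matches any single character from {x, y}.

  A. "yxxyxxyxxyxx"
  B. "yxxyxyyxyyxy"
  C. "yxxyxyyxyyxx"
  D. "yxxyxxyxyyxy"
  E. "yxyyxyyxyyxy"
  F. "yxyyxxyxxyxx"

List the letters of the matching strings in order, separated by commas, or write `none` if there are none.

A → match
B → match
C → match
D → match
E → match
F → match

A, B, C, D, E, F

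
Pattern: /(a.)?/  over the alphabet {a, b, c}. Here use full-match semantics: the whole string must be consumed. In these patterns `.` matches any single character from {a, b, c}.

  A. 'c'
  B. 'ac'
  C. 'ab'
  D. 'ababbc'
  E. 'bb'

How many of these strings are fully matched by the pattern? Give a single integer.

A → no match
B → match
C → match
D → no match
E → no match
Total matched: 2

2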